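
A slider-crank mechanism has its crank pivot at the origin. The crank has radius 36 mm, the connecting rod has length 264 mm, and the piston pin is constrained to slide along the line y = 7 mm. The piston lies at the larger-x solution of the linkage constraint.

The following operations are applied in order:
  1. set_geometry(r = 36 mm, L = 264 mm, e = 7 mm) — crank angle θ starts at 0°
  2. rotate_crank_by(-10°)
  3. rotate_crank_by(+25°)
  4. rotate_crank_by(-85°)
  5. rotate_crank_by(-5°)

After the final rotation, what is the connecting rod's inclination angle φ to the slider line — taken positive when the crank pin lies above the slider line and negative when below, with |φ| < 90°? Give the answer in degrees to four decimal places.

-9.1043

set_geometry: r = 36 mm, L = 264 mm, e = 7 mm; θ ← 0°
rotate_crank_by(-10°): θ ← 0° -10° = -10°
rotate_crank_by(+25°): θ ← -10° +25° = 15°
rotate_crank_by(-85°): θ ← 15° -85° = -70°
rotate_crank_by(-5°): θ ← -70° -5° = -75°
crank pin P = (r cos θ, r sin θ) = (9.317486, -34.773330)
h = r sin θ − e = -34.773330 − 7 = -41.773330
sin φ = h / L = -41.773330 / 264 = -0.15823231
φ = arcsin(-0.15823231) = -9.104308°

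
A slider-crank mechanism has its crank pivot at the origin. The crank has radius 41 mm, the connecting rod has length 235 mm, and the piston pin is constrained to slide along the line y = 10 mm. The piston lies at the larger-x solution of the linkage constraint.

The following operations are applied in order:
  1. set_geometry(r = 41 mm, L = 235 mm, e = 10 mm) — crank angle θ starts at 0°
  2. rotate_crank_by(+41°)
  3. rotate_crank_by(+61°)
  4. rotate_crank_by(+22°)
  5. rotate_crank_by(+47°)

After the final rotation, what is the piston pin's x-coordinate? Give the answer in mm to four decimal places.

set_geometry: r = 41 mm, L = 235 mm, e = 10 mm; θ ← 0°
rotate_crank_by(+41°): θ ← 0° +41° = 41°
rotate_crank_by(+61°): θ ← 41° +61° = 102°
rotate_crank_by(+22°): θ ← 102° +22° = 124°
rotate_crank_by(+47°): θ ← 124° +47° = 171°
crank pin P = (r cos θ, r sin θ) = (-40.495222, 6.413813)
h = r sin θ − e = 6.413813 − 10 = -3.586187
x = r cos θ + √(L² − h²) = -40.495222 + √(55225.0 − 12.8607) = -40.495222 + 234.972635 = 194.477413

194.4774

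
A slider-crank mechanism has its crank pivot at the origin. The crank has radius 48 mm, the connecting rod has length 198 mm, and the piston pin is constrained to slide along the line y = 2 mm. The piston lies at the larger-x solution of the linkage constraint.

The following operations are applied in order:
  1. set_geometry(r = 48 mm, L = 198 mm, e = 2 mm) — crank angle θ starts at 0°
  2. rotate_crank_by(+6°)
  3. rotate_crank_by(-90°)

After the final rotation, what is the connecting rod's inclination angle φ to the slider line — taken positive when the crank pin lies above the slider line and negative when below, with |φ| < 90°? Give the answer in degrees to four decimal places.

set_geometry: r = 48 mm, L = 198 mm, e = 2 mm; θ ← 0°
rotate_crank_by(+6°): θ ← 0° +6° = 6°
rotate_crank_by(-90°): θ ← 6° -90° = -84°
crank pin P = (r cos θ, r sin θ) = (5.017366, -47.737051)
h = r sin θ − e = -47.737051 − 2 = -49.737051
sin φ = h / L = -49.737051 / 198 = -0.25119723
φ = arcsin(-0.25119723) = -14.548369°

-14.5484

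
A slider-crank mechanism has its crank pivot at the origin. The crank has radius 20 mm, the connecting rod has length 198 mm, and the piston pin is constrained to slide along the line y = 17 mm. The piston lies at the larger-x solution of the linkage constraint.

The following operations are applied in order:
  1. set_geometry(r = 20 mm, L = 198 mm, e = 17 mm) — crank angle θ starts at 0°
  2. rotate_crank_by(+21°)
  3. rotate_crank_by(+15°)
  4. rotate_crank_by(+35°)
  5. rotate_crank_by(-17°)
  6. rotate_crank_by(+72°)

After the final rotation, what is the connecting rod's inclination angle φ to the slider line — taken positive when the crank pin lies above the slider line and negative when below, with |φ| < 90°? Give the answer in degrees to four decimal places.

-0.2372

set_geometry: r = 20 mm, L = 198 mm, e = 17 mm; θ ← 0°
rotate_crank_by(+21°): θ ← 0° +21° = 21°
rotate_crank_by(+15°): θ ← 21° +15° = 36°
rotate_crank_by(+35°): θ ← 36° +35° = 71°
rotate_crank_by(-17°): θ ← 71° -17° = 54°
rotate_crank_by(+72°): θ ← 54° +72° = 126°
crank pin P = (r cos θ, r sin θ) = (-11.755705, 16.180340)
h = r sin θ − e = 16.180340 − 17 = -0.819660
sin φ = h / L = -0.819660 / 198 = -0.00413970
φ = arcsin(-0.00413970) = -0.237188°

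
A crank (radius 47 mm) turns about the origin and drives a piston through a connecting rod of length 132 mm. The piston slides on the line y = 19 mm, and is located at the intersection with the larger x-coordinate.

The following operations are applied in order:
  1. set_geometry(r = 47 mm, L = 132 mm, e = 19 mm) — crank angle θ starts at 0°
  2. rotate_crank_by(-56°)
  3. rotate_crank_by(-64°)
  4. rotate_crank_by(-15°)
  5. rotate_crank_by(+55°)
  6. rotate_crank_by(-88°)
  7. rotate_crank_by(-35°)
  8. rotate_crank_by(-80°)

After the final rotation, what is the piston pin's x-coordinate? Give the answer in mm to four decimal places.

set_geometry: r = 47 mm, L = 132 mm, e = 19 mm; θ ← 0°
rotate_crank_by(-56°): θ ← 0° -56° = -56°
rotate_crank_by(-64°): θ ← -56° -64° = -120°
rotate_crank_by(-15°): θ ← -120° -15° = -135°
rotate_crank_by(+55°): θ ← -135° +55° = -80°
rotate_crank_by(-88°): θ ← -80° -88° = -168°
rotate_crank_by(-35°): θ ← -168° -35° = -203°
rotate_crank_by(-80°): θ ← -203° -80° = -283°
crank pin P = (r cos θ, r sin θ) = (10.572700, 45.795393)
h = r sin θ − e = 45.795393 − 19 = 26.795393
x = r cos θ + √(L² − h²) = 10.572700 + √(17424.0 − 717.9931) = 10.572700 + 129.251719 = 139.824419

139.8244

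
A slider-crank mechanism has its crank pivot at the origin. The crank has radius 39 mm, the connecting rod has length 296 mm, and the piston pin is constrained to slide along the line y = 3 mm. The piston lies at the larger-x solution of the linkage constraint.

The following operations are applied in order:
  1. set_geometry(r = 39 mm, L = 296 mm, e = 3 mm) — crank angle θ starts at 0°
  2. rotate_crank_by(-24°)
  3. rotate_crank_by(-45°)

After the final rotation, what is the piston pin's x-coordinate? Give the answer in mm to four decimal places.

307.3411

set_geometry: r = 39 mm, L = 296 mm, e = 3 mm; θ ← 0°
rotate_crank_by(-24°): θ ← 0° -24° = -24°
rotate_crank_by(-45°): θ ← -24° -45° = -69°
crank pin P = (r cos θ, r sin θ) = (13.976350, -36.409637)
h = r sin θ − e = -36.409637 − 3 = -39.409637
x = r cos θ + √(L² − h²) = 13.976350 + √(87616.0 − 1553.1195) = 13.976350 + 293.364757 = 307.341107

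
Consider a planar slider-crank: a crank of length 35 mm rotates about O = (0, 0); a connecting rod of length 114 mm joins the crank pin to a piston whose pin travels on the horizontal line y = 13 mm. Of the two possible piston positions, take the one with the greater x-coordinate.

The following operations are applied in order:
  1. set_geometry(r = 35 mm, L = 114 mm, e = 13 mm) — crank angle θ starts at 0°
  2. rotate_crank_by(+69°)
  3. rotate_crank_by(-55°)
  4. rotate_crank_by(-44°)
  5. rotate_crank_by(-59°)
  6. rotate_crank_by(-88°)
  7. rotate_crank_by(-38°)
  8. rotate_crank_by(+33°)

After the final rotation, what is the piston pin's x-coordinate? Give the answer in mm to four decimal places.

78.4112

set_geometry: r = 35 mm, L = 114 mm, e = 13 mm; θ ← 0°
rotate_crank_by(+69°): θ ← 0° +69° = 69°
rotate_crank_by(-55°): θ ← 69° -55° = 14°
rotate_crank_by(-44°): θ ← 14° -44° = -30°
rotate_crank_by(-59°): θ ← -30° -59° = -89°
rotate_crank_by(-88°): θ ← -89° -88° = -177°
rotate_crank_by(-38°): θ ← -177° -38° = -215°
rotate_crank_by(+33°): θ ← -215° +33° = -182°
crank pin P = (r cos θ, r sin θ) = (-34.978679, 1.221482)
h = r sin θ − e = 1.221482 − 13 = -11.778518
x = r cos θ + √(L² − h²) = -34.978679 + √(12996.0 − 138.7335) = -34.978679 + 113.389887 = 78.411208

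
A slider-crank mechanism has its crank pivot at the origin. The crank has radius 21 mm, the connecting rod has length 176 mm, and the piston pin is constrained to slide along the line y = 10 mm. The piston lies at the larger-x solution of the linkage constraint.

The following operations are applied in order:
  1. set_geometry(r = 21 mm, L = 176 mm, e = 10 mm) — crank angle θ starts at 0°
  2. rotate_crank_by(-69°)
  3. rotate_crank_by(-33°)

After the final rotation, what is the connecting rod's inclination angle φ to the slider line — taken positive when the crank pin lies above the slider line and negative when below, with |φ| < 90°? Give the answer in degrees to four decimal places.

set_geometry: r = 21 mm, L = 176 mm, e = 10 mm; θ ← 0°
rotate_crank_by(-69°): θ ← 0° -69° = -69°
rotate_crank_by(-33°): θ ← -69° -33° = -102°
crank pin P = (r cos θ, r sin θ) = (-4.366146, -20.541100)
h = r sin θ − e = -20.541100 − 10 = -30.541100
sin φ = h / L = -30.541100 / 176 = -0.17352898
φ = arcsin(-0.17352898) = -9.993065°

-9.9931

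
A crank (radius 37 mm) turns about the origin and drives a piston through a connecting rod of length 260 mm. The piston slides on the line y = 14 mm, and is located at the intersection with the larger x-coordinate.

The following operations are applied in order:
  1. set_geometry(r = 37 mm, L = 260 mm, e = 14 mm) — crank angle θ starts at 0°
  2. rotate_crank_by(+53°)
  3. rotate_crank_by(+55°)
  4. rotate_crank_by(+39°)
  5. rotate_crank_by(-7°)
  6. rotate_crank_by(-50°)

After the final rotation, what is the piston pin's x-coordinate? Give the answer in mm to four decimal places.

set_geometry: r = 37 mm, L = 260 mm, e = 14 mm; θ ← 0°
rotate_crank_by(+53°): θ ← 0° +53° = 53°
rotate_crank_by(+55°): θ ← 53° +55° = 108°
rotate_crank_by(+39°): θ ← 108° +39° = 147°
rotate_crank_by(-7°): θ ← 147° -7° = 140°
rotate_crank_by(-50°): θ ← 140° -50° = 90°
crank pin P = (r cos θ, r sin θ) = (0.000000, 37.000000)
h = r sin θ − e = 37.000000 − 14 = 23.000000
x = r cos θ + √(L² − h²) = 0.000000 + √(67600.0 − 529.0000) = 0.000000 + 258.980694 = 258.980694

258.9807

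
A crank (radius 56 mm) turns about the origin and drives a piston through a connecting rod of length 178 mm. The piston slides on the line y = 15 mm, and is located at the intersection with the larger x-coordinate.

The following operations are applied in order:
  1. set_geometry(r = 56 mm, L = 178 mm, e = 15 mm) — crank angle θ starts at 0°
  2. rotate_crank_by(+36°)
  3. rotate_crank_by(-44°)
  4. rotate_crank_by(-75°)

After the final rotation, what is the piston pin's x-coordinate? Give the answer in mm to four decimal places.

170.2325

set_geometry: r = 56 mm, L = 178 mm, e = 15 mm; θ ← 0°
rotate_crank_by(+36°): θ ← 0° +36° = 36°
rotate_crank_by(-44°): θ ← 36° -44° = -8°
rotate_crank_by(-75°): θ ← -8° -75° = -83°
crank pin P = (r cos θ, r sin θ) = (6.824683, -55.582584)
h = r sin θ − e = -55.582584 − 15 = -70.582584
x = r cos θ + √(L² − h²) = 6.824683 + √(31684.0 − 4981.9012) = 6.824683 + 163.407768 = 170.232452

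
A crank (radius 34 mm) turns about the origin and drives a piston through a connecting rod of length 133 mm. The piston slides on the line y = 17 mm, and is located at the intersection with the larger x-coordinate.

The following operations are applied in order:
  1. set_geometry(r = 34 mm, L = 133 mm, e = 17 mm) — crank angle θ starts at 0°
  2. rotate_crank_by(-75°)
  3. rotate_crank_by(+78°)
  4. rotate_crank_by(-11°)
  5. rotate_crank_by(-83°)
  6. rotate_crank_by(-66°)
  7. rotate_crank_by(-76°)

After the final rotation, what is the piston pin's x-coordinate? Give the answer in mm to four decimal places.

112.1501

set_geometry: r = 34 mm, L = 133 mm, e = 17 mm; θ ← 0°
rotate_crank_by(-75°): θ ← 0° -75° = -75°
rotate_crank_by(+78°): θ ← -75° +78° = 3°
rotate_crank_by(-11°): θ ← 3° -11° = -8°
rotate_crank_by(-83°): θ ← -8° -83° = -91°
rotate_crank_by(-66°): θ ← -91° -66° = -157°
rotate_crank_by(-76°): θ ← -157° -76° = -233°
crank pin P = (r cos θ, r sin θ) = (-20.461711, 27.153607)
h = r sin θ − e = 27.153607 − 17 = 10.153607
x = r cos θ + √(L² − h²) = -20.461711 + √(17689.0 − 103.0957) = -20.461711 + 132.611856 = 112.150145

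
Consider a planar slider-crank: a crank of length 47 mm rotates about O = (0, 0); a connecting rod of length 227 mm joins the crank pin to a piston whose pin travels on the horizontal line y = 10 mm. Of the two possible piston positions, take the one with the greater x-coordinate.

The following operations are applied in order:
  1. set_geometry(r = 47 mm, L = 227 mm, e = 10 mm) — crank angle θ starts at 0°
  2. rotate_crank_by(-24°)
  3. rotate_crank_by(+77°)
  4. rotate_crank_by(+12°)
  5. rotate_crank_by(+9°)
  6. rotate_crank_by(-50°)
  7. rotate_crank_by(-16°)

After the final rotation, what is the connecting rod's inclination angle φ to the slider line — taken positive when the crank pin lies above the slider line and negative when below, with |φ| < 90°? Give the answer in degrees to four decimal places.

-0.8731

set_geometry: r = 47 mm, L = 227 mm, e = 10 mm; θ ← 0°
rotate_crank_by(-24°): θ ← 0° -24° = -24°
rotate_crank_by(+77°): θ ← -24° +77° = 53°
rotate_crank_by(+12°): θ ← 53° +12° = 65°
rotate_crank_by(+9°): θ ← 65° +9° = 74°
rotate_crank_by(-50°): θ ← 74° -50° = 24°
rotate_crank_by(-16°): θ ← 24° -16° = 8°
crank pin P = (r cos θ, r sin θ) = (46.542599, 6.541136)
h = r sin θ − e = 6.541136 − 10 = -3.458864
sin φ = h / L = -3.458864 / 227 = -0.01523729
φ = arcsin(-0.01523729) = -0.873066°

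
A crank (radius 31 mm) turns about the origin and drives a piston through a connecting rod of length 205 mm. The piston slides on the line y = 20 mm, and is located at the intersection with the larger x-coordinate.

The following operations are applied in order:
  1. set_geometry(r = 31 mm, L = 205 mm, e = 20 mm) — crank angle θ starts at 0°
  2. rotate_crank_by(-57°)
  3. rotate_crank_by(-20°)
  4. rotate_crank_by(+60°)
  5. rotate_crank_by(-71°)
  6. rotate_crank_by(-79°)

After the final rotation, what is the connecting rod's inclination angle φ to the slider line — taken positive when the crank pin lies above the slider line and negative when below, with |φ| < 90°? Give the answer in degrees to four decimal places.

set_geometry: r = 31 mm, L = 205 mm, e = 20 mm; θ ← 0°
rotate_crank_by(-57°): θ ← 0° -57° = -57°
rotate_crank_by(-20°): θ ← -57° -20° = -77°
rotate_crank_by(+60°): θ ← -77° +60° = -17°
rotate_crank_by(-71°): θ ← -17° -71° = -88°
rotate_crank_by(-79°): θ ← -88° -79° = -167°
crank pin P = (r cos θ, r sin θ) = (-30.205472, -6.973483)
h = r sin θ − e = -6.973483 − 20 = -26.973483
sin φ = h / L = -26.973483 / 205 = -0.13157796
φ = arcsin(-0.13157796) = -7.560786°

-7.5608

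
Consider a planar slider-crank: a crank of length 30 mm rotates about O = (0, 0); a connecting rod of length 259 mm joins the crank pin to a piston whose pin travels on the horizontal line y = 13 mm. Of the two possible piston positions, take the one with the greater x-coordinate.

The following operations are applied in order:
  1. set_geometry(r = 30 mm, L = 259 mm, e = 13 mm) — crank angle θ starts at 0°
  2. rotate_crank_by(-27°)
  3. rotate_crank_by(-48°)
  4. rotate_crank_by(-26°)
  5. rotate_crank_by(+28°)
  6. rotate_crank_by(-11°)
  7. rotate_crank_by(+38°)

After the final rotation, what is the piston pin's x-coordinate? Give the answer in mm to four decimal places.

set_geometry: r = 30 mm, L = 259 mm, e = 13 mm; θ ← 0°
rotate_crank_by(-27°): θ ← 0° -27° = -27°
rotate_crank_by(-48°): θ ← -27° -48° = -75°
rotate_crank_by(-26°): θ ← -75° -26° = -101°
rotate_crank_by(+28°): θ ← -101° +28° = -73°
rotate_crank_by(-11°): θ ← -73° -11° = -84°
rotate_crank_by(+38°): θ ← -84° +38° = -46°
crank pin P = (r cos θ, r sin θ) = (20.839751, -21.580194)
h = r sin θ − e = -21.580194 − 13 = -34.580194
x = r cos θ + √(L² − h²) = 20.839751 + √(67081.0 − 1195.7898) = 20.839751 + 256.681145 = 277.520896

277.5209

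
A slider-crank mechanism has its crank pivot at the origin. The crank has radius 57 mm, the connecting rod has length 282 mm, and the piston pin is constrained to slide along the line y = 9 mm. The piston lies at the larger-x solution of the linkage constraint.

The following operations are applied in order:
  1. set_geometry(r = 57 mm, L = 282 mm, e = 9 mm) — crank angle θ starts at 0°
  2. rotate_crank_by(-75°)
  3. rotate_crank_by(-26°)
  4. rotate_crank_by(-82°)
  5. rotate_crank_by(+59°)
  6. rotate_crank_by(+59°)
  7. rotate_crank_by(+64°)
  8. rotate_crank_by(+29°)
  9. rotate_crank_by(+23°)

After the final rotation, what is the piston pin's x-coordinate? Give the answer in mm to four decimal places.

315.6535

set_geometry: r = 57 mm, L = 282 mm, e = 9 mm; θ ← 0°
rotate_crank_by(-75°): θ ← 0° -75° = -75°
rotate_crank_by(-26°): θ ← -75° -26° = -101°
rotate_crank_by(-82°): θ ← -101° -82° = -183°
rotate_crank_by(+59°): θ ← -183° +59° = -124°
rotate_crank_by(+59°): θ ← -124° +59° = -65°
rotate_crank_by(+64°): θ ← -65° +64° = -1°
rotate_crank_by(+29°): θ ← -1° +29° = 28°
rotate_crank_by(+23°): θ ← 28° +23° = 51°
crank pin P = (r cos θ, r sin θ) = (35.871262, 44.297320)
h = r sin θ − e = 44.297320 − 9 = 35.297320
x = r cos θ + √(L² − h²) = 35.871262 + √(79524.0 − 1245.9008) = 35.871262 + 279.782235 = 315.653498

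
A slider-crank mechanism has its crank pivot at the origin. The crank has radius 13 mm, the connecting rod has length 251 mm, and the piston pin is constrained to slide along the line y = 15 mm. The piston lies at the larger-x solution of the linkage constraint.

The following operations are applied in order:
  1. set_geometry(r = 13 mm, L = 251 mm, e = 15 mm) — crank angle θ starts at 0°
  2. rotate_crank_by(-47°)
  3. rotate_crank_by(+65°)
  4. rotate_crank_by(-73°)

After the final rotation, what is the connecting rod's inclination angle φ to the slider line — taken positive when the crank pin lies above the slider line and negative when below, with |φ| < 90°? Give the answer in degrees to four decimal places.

set_geometry: r = 13 mm, L = 251 mm, e = 15 mm; θ ← 0°
rotate_crank_by(-47°): θ ← 0° -47° = -47°
rotate_crank_by(+65°): θ ← -47° +65° = 18°
rotate_crank_by(-73°): θ ← 18° -73° = -55°
crank pin P = (r cos θ, r sin θ) = (7.456494, -10.648977)
h = r sin θ − e = -10.648977 − 15 = -25.648977
sin φ = h / L = -25.648977 / 251 = -0.10218716
φ = arcsin(-0.10218716) = -5.865131°

-5.8651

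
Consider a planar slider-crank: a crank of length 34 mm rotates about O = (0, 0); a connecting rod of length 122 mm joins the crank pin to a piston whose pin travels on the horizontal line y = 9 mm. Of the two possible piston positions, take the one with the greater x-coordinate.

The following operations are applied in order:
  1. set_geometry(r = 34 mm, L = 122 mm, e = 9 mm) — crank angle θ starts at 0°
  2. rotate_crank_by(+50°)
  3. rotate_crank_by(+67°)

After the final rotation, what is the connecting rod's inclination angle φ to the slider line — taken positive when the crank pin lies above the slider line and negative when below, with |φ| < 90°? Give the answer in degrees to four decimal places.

set_geometry: r = 34 mm, L = 122 mm, e = 9 mm; θ ← 0°
rotate_crank_by(+50°): θ ← 0° +50° = 50°
rotate_crank_by(+67°): θ ← 50° +67° = 117°
crank pin P = (r cos θ, r sin θ) = (-15.435677, 30.294222)
h = r sin θ − e = 30.294222 − 9 = 21.294222
sin φ = h / L = 21.294222 / 122 = 0.17454280
φ = arcsin(0.17454280) = 10.052053°

10.0521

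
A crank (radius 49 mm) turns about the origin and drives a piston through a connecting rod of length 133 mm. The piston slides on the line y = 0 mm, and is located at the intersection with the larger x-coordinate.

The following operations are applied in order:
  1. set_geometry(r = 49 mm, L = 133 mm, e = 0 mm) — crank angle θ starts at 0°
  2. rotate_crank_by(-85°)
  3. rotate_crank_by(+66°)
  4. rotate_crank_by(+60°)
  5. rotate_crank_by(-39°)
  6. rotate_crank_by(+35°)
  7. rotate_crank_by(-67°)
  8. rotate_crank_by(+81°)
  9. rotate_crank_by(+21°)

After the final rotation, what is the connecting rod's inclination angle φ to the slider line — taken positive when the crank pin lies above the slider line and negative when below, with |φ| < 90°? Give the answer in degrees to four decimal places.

20.5111

set_geometry: r = 49 mm, L = 133 mm, e = 0 mm; θ ← 0°
rotate_crank_by(-85°): θ ← 0° -85° = -85°
rotate_crank_by(+66°): θ ← -85° +66° = -19°
rotate_crank_by(+60°): θ ← -19° +60° = 41°
rotate_crank_by(-39°): θ ← 41° -39° = 2°
rotate_crank_by(+35°): θ ← 2° +35° = 37°
rotate_crank_by(-67°): θ ← 37° -67° = -30°
rotate_crank_by(+81°): θ ← -30° +81° = 51°
rotate_crank_by(+21°): θ ← 51° +21° = 72°
crank pin P = (r cos θ, r sin θ) = (15.141833, 46.601769)
h = r sin θ − e = 46.601769 − 0 = 46.601769
sin φ = h / L = 46.601769 / 133 = 0.35038924
φ = arcsin(0.35038924) = 20.511125°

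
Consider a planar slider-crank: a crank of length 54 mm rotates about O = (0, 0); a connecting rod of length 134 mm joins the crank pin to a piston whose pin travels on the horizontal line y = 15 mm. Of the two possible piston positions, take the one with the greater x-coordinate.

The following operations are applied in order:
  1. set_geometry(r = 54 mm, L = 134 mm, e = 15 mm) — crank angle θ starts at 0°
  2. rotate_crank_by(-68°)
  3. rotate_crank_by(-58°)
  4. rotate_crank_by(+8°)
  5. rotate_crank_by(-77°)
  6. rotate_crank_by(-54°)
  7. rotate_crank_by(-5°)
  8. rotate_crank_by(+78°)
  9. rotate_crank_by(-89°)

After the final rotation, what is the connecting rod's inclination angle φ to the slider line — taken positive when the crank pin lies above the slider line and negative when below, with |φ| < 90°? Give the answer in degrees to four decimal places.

set_geometry: r = 54 mm, L = 134 mm, e = 15 mm; θ ← 0°
rotate_crank_by(-68°): θ ← 0° -68° = -68°
rotate_crank_by(-58°): θ ← -68° -58° = -126°
rotate_crank_by(+8°): θ ← -126° +8° = -118°
rotate_crank_by(-77°): θ ← -118° -77° = -195°
rotate_crank_by(-54°): θ ← -195° -54° = -249°
rotate_crank_by(-5°): θ ← -249° -5° = -254°
rotate_crank_by(+78°): θ ← -254° +78° = -176°
rotate_crank_by(-89°): θ ← -176° -89° = -265°
crank pin P = (r cos θ, r sin θ) = (-4.706410, 53.794514)
h = r sin θ − e = 53.794514 − 15 = 38.794514
sin φ = h / L = 38.794514 / 134 = 0.28951130
φ = arcsin(0.28951130) = 16.828700°

16.8287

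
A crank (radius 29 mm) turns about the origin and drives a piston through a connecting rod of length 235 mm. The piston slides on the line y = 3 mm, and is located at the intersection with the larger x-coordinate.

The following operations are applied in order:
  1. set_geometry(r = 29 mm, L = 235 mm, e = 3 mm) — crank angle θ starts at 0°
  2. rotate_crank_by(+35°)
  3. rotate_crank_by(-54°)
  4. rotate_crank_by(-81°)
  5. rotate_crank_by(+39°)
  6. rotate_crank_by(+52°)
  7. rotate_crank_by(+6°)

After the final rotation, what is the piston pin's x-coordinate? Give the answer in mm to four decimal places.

263.9168

set_geometry: r = 29 mm, L = 235 mm, e = 3 mm; θ ← 0°
rotate_crank_by(+35°): θ ← 0° +35° = 35°
rotate_crank_by(-54°): θ ← 35° -54° = -19°
rotate_crank_by(-81°): θ ← -19° -81° = -100°
rotate_crank_by(+39°): θ ← -100° +39° = -61°
rotate_crank_by(+52°): θ ← -61° +52° = -9°
rotate_crank_by(+6°): θ ← -9° +6° = -3°
crank pin P = (r cos θ, r sin θ) = (28.960257, -1.517743)
h = r sin θ − e = -1.517743 − 3 = -4.517743
x = r cos θ + √(L² − h²) = 28.960257 + √(55225.0 − 20.4100) = 28.960257 + 234.956570 = 263.916827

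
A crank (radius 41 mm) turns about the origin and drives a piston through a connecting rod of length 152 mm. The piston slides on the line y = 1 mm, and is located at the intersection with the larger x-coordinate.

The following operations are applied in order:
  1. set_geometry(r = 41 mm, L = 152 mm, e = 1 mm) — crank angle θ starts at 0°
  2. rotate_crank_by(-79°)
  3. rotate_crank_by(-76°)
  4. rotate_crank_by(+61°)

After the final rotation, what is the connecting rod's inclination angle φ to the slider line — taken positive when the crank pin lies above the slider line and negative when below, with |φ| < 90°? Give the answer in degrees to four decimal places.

-16.0013

set_geometry: r = 41 mm, L = 152 mm, e = 1 mm; θ ← 0°
rotate_crank_by(-79°): θ ← 0° -79° = -79°
rotate_crank_by(-76°): θ ← -79° -76° = -155°
rotate_crank_by(+61°): θ ← -155° +61° = -94°
crank pin P = (r cos θ, r sin θ) = (-2.860015, -40.900126)
h = r sin θ − e = -40.900126 − 1 = -41.900126
sin φ = h / L = -41.900126 / 152 = -0.27565872
φ = arcsin(-0.27565872) = -16.001274°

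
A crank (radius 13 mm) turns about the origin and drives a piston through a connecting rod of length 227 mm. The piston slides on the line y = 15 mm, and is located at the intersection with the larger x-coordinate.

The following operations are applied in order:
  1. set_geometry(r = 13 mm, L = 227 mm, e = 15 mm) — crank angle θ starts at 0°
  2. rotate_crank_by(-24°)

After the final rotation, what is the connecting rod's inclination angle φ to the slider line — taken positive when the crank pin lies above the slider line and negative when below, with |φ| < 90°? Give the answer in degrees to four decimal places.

set_geometry: r = 13 mm, L = 227 mm, e = 15 mm; θ ← 0°
rotate_crank_by(-24°): θ ← 0° -24° = -24°
crank pin P = (r cos θ, r sin θ) = (11.876091, -5.287576)
h = r sin θ − e = -5.287576 − 15 = -20.287576
sin φ = h / L = -20.287576 / 227 = -0.08937258
φ = arcsin(-0.08937258) = -5.127513°

-5.1275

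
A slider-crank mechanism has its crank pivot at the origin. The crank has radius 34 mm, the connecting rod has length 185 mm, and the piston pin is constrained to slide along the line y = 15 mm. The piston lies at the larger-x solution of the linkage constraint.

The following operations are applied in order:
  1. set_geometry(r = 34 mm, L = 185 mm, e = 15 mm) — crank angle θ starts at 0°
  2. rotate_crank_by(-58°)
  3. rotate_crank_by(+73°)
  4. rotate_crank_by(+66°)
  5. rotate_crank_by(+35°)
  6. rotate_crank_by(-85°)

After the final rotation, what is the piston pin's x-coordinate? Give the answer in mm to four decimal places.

214.1266

set_geometry: r = 34 mm, L = 185 mm, e = 15 mm; θ ← 0°
rotate_crank_by(-58°): θ ← 0° -58° = -58°
rotate_crank_by(+73°): θ ← -58° +73° = 15°
rotate_crank_by(+66°): θ ← 15° +66° = 81°
rotate_crank_by(+35°): θ ← 81° +35° = 116°
rotate_crank_by(-85°): θ ← 116° -85° = 31°
crank pin P = (r cos θ, r sin θ) = (29.143688, 17.511295)
h = r sin θ − e = 17.511295 − 15 = 2.511295
x = r cos θ + √(L² − h²) = 29.143688 + √(34225.0 − 6.3066) = 29.143688 + 184.982954 = 214.126643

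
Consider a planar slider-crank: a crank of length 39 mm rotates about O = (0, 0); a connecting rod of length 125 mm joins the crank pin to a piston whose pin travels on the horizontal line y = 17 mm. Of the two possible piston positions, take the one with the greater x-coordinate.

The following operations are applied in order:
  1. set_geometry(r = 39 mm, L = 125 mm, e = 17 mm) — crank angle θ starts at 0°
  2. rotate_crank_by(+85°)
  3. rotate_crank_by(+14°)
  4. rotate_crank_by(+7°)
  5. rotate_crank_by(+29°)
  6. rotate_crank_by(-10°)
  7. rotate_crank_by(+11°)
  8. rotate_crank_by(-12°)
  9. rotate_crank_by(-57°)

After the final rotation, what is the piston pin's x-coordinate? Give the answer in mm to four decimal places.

138.8015

set_geometry: r = 39 mm, L = 125 mm, e = 17 mm; θ ← 0°
rotate_crank_by(+85°): θ ← 0° +85° = 85°
rotate_crank_by(+14°): θ ← 85° +14° = 99°
rotate_crank_by(+7°): θ ← 99° +7° = 106°
rotate_crank_by(+29°): θ ← 106° +29° = 135°
rotate_crank_by(-10°): θ ← 135° -10° = 125°
rotate_crank_by(+11°): θ ← 125° +11° = 136°
rotate_crank_by(-12°): θ ← 136° -12° = 124°
rotate_crank_by(-57°): θ ← 124° -57° = 67°
crank pin P = (r cos θ, r sin θ) = (15.238514, 35.899689)
h = r sin θ − e = 35.899689 − 17 = 18.899689
x = r cos θ + √(L² − h²) = 15.238514 + √(15625.0 − 357.1983) = 15.238514 + 123.562946 = 138.801460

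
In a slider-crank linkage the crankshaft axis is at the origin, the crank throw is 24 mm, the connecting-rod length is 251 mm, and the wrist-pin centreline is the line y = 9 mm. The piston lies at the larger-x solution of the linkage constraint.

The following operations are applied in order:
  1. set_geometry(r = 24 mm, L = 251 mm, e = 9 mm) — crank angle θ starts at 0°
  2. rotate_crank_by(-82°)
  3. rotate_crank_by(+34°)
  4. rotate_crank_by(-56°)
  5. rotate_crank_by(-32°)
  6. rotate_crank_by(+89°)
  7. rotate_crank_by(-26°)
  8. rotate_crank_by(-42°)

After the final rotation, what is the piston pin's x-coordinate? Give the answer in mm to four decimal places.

set_geometry: r = 24 mm, L = 251 mm, e = 9 mm; θ ← 0°
rotate_crank_by(-82°): θ ← 0° -82° = -82°
rotate_crank_by(+34°): θ ← -82° +34° = -48°
rotate_crank_by(-56°): θ ← -48° -56° = -104°
rotate_crank_by(-32°): θ ← -104° -32° = -136°
rotate_crank_by(+89°): θ ← -136° +89° = -47°
rotate_crank_by(-26°): θ ← -47° -26° = -73°
rotate_crank_by(-42°): θ ← -73° -42° = -115°
crank pin P = (r cos θ, r sin θ) = (-10.142838, -21.751387)
h = r sin θ − e = -21.751387 − 9 = -30.751387
x = r cos θ + √(L² − h²) = -10.142838 + √(63001.0 − 945.6478) = -10.142838 + 249.109117 = 238.966279

238.9663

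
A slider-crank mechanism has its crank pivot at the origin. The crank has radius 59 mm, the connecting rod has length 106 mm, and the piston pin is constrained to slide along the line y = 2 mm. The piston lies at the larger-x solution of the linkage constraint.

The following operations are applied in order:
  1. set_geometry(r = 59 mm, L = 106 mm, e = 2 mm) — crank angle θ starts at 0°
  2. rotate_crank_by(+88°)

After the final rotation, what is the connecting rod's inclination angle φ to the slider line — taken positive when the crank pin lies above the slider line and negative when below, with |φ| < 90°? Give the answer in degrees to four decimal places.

set_geometry: r = 59 mm, L = 106 mm, e = 2 mm; θ ← 0°
rotate_crank_by(+88°): θ ← 0° +88° = 88°
crank pin P = (r cos θ, r sin θ) = (2.059070, 58.964059)
h = r sin θ − e = 58.964059 − 2 = 56.964059
sin φ = h / L = 56.964059 / 106 = 0.53739678
φ = arcsin(0.53739678) = 32.506602°

32.5066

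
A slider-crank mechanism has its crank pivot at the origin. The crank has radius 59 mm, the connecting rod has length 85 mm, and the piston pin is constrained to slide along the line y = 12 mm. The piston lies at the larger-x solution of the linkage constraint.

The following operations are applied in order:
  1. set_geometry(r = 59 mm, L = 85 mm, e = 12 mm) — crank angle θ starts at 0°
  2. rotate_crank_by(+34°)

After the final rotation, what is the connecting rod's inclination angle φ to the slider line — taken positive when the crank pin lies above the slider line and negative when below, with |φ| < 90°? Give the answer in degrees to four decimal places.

set_geometry: r = 59 mm, L = 85 mm, e = 12 mm; θ ← 0°
rotate_crank_by(+34°): θ ← 0° +34° = 34°
crank pin P = (r cos θ, r sin θ) = (48.913217, 32.992381)
h = r sin θ − e = 32.992381 − 12 = 20.992381
sin φ = h / L = 20.992381 / 85 = 0.24696919
φ = arcsin(0.24696919) = 14.298237°

14.2982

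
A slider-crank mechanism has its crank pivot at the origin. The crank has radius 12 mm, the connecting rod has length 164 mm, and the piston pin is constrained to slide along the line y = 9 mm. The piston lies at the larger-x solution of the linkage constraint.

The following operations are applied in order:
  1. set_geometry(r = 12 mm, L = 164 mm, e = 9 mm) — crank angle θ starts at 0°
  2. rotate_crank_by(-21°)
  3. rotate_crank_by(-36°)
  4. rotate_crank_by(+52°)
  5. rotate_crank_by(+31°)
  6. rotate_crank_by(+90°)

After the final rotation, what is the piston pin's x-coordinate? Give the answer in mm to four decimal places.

set_geometry: r = 12 mm, L = 164 mm, e = 9 mm; θ ← 0°
rotate_crank_by(-21°): θ ← 0° -21° = -21°
rotate_crank_by(-36°): θ ← -21° -36° = -57°
rotate_crank_by(+52°): θ ← -57° +52° = -5°
rotate_crank_by(+31°): θ ← -5° +31° = 26°
rotate_crank_by(+90°): θ ← 26° +90° = 116°
crank pin P = (r cos θ, r sin θ) = (-5.260454, 10.785529)
h = r sin θ − e = 10.785529 − 9 = 1.785529
x = r cos θ + √(L² − h²) = -5.260454 + √(26896.0 − 3.1881) = -5.260454 + 163.990280 = 158.729826

158.7298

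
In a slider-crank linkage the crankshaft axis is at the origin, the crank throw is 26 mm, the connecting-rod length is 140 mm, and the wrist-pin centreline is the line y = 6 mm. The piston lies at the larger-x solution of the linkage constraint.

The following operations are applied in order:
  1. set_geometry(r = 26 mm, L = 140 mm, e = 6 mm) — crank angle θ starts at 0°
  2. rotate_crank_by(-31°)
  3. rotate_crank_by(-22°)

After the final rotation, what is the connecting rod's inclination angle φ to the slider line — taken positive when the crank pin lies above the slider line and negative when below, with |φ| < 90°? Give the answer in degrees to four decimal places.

-11.0214

set_geometry: r = 26 mm, L = 140 mm, e = 6 mm; θ ← 0°
rotate_crank_by(-31°): θ ← 0° -31° = -31°
rotate_crank_by(-22°): θ ← -31° -22° = -53°
crank pin P = (r cos θ, r sin θ) = (15.647191, -20.764523)
h = r sin θ − e = -20.764523 − 6 = -26.764523
sin φ = h / L = -26.764523 / 140 = -0.19117517
φ = arcsin(-0.19117517) = -11.021373°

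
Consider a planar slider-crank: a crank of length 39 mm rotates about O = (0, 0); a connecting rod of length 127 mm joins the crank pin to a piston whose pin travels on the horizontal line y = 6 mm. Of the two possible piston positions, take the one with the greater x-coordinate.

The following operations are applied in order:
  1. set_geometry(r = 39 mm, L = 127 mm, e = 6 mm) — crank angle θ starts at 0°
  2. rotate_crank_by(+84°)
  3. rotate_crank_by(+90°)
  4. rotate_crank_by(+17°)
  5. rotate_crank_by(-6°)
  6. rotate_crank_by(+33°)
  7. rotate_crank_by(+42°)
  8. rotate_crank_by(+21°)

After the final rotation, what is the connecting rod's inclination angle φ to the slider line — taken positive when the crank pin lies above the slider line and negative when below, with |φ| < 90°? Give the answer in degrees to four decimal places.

set_geometry: r = 39 mm, L = 127 mm, e = 6 mm; θ ← 0°
rotate_crank_by(+84°): θ ← 0° +84° = 84°
rotate_crank_by(+90°): θ ← 84° +90° = 174°
rotate_crank_by(+17°): θ ← 174° +17° = 191°
rotate_crank_by(-6°): θ ← 191° -6° = 185°
rotate_crank_by(+33°): θ ← 185° +33° = 218°
rotate_crank_by(+42°): θ ← 218° +42° = 260°
rotate_crank_by(+21°): θ ← 260° +21° = 281°
crank pin P = (r cos θ, r sin θ) = (7.441551, -38.283460)
h = r sin θ − e = -38.283460 − 6 = -44.283460
sin φ = h / L = -44.283460 / 127 = -0.34868866
φ = arcsin(-0.34868866) = -20.407129°

-20.4071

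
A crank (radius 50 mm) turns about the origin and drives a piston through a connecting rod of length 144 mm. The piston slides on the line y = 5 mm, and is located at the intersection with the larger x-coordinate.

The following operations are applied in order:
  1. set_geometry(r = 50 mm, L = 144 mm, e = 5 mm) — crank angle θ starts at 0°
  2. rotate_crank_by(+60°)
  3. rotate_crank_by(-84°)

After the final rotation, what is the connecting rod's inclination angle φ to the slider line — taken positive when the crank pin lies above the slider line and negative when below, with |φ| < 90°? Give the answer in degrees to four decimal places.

set_geometry: r = 50 mm, L = 144 mm, e = 5 mm; θ ← 0°
rotate_crank_by(+60°): θ ← 0° +60° = 60°
rotate_crank_by(-84°): θ ← 60° -84° = -24°
crank pin P = (r cos θ, r sin θ) = (45.677273, -20.336832)
h = r sin θ − e = -20.336832 − 5 = -25.336832
sin φ = h / L = -25.336832 / 144 = -0.17595022
φ = arcsin(-0.17595022) = -10.133960°

-10.1340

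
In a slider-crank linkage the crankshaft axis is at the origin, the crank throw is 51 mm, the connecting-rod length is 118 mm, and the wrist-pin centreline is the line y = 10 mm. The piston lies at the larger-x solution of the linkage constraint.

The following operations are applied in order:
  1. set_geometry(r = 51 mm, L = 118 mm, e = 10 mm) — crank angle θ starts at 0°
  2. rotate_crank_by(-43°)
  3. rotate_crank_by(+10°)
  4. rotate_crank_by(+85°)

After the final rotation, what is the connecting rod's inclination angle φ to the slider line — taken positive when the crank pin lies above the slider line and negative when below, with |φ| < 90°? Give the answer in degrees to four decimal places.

14.8231

set_geometry: r = 51 mm, L = 118 mm, e = 10 mm; θ ← 0°
rotate_crank_by(-43°): θ ← 0° -43° = -43°
rotate_crank_by(+10°): θ ← -43° +10° = -33°
rotate_crank_by(+85°): θ ← -33° +85° = 52°
crank pin P = (r cos θ, r sin θ) = (31.398735, 40.188548)
h = r sin θ − e = 40.188548 − 10 = 30.188548
sin φ = h / L = 30.188548 / 118 = 0.25583516
φ = arcsin(0.25583516) = 14.823078°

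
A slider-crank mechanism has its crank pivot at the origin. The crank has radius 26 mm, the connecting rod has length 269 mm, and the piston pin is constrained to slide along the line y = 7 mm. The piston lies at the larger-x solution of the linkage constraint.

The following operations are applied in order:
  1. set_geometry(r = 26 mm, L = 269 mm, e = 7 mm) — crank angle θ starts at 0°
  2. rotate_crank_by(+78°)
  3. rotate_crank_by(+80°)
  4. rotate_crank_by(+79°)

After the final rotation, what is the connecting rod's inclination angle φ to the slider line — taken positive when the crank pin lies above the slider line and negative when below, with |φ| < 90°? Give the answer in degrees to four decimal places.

-6.1472

set_geometry: r = 26 mm, L = 269 mm, e = 7 mm; θ ← 0°
rotate_crank_by(+78°): θ ← 0° +78° = 78°
rotate_crank_by(+80°): θ ← 78° +80° = 158°
rotate_crank_by(+79°): θ ← 158° +79° = 237°
crank pin P = (r cos θ, r sin θ) = (-14.160615, -21.805435)
h = r sin θ − e = -21.805435 − 7 = -28.805435
sin φ = h / L = -28.805435 / 269 = -0.10708340
φ = arcsin(-0.10708340) = -6.147214°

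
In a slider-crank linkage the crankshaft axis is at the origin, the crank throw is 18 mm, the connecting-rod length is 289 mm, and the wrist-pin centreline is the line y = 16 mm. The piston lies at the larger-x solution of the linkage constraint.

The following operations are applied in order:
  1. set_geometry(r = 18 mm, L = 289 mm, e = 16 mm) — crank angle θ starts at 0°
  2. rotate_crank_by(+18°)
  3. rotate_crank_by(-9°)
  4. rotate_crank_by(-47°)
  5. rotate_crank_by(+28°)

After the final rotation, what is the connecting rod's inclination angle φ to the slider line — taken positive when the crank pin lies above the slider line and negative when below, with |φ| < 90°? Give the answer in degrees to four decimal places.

set_geometry: r = 18 mm, L = 289 mm, e = 16 mm; θ ← 0°
rotate_crank_by(+18°): θ ← 0° +18° = 18°
rotate_crank_by(-9°): θ ← 18° -9° = 9°
rotate_crank_by(-47°): θ ← 9° -47° = -38°
rotate_crank_by(+28°): θ ← -38° +28° = -10°
crank pin P = (r cos θ, r sin θ) = (17.726540, -3.125667)
h = r sin θ − e = -3.125667 − 16 = -19.125667
sin φ = h / L = -19.125667 / 289 = -0.06617878
φ = arcsin(-0.06617878) = -3.794538°

-3.7945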